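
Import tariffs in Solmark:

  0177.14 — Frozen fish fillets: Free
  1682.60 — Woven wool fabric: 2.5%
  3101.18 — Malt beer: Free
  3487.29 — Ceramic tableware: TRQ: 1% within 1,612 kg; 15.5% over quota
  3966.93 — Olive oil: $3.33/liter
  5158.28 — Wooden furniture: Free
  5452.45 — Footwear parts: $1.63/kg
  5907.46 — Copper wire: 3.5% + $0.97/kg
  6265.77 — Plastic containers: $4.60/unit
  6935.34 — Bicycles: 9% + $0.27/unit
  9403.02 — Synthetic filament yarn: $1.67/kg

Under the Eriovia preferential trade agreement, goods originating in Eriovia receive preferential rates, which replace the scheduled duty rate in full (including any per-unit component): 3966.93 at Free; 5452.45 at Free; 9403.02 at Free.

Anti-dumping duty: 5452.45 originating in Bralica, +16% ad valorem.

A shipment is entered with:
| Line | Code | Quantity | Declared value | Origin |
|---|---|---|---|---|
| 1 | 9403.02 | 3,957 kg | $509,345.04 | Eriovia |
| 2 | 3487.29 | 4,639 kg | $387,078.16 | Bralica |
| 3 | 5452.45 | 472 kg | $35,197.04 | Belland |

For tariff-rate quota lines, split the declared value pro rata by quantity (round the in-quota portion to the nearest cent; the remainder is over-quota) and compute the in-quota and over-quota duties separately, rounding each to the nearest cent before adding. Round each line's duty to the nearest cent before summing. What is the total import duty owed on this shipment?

$41,263.21

Line 1 (9403.02, Eriovia, 3,957 kg, $509,345.04):
Base rate for 9403.02 is $1.67/kg.
Origin Eriovia qualifies under the Solmark–Eriovia agreement and 9403.02 is covered: preferential rate Free applies instead.
Duty = $509,345.04 × 0% = $0.00.
Line 2 (3487.29, Bralica, 4,639 kg, $387,078.16):
Code 3487.29 is under a tariff-rate quota (threshold 1,612 kg). In-quota: 1,612 kg at 1%; over-quota: 3,027 kg at 15.5%.
Pro-rata value split: in-quota = $387,078.16 × 1,612/4,639 = $134,505.28; over-quota = $387,078.16 − $134,505.28 = $252,572.88.
In-quota duty = $134,505.28 × 1% = $1,345.05. Over-quota duty = $252,572.88 × 15.5% = $39,148.80.
Line duty = $1,345.05 + $39,148.80 = $40,493.85.
Line 3 (5452.45, Belland, 472 kg, $35,197.04):
Base rate for 5452.45 is $1.63/kg.
5452.45 has an FTA preferential rate, but origin Belland is not Eriovia; base rate stands.
The additional-duty order on 5452.45 targets Bralica, not Belland; it does not apply.
Duty = 472 × $1.63 = $769.36.
Total = $0.00 + $40,493.85 + $769.36 = $41,263.21.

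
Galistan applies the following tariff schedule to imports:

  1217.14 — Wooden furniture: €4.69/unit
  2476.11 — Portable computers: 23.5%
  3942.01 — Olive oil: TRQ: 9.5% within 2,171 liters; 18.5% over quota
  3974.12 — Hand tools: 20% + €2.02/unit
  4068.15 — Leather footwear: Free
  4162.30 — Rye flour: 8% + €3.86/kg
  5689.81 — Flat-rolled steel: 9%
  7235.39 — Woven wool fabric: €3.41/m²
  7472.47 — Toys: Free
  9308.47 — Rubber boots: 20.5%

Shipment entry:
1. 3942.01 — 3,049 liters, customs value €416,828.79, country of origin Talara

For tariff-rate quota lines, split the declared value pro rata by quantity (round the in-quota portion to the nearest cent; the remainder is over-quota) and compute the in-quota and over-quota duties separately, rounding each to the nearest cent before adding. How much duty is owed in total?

Line 1 (3942.01, Talara, 3,049 liters, €416,828.79):
Code 3942.01 is under a tariff-rate quota (threshold 2,171 liters). In-quota: 2,171 liters at 9.5%; over-quota: 878 liters at 18.5%.
Pro-rata value split: in-quota = €416,828.79 × 2,171/3,049 = €296,797.41; over-quota = €416,828.79 − €296,797.41 = €120,031.38.
In-quota duty = €296,797.41 × 9.5% = €28,195.75. Over-quota duty = €120,031.38 × 18.5% = €22,205.81.
Line duty = €28,195.75 + €22,205.81 = €50,401.56.

€50,401.56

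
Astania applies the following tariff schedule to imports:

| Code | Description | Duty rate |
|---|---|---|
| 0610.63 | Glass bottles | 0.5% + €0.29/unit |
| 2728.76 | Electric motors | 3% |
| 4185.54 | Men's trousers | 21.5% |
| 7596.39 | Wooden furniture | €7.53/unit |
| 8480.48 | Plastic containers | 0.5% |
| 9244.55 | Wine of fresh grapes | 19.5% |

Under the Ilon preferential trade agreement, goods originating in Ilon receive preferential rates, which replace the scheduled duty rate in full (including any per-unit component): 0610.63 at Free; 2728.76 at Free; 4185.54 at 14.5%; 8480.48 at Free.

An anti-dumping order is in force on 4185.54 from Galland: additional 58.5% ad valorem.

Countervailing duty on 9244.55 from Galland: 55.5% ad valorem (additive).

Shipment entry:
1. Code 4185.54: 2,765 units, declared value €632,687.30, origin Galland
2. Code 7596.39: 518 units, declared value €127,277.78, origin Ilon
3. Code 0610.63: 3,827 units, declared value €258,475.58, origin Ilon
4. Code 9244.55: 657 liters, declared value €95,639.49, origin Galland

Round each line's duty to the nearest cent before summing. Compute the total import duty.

€581,780.00

Line 1 (4185.54, Galland, 2,765 units, €632,687.30):
Base rate for 4185.54 is 21.5%.
4185.54 has an FTA preferential rate, but origin Galland is not Ilon; base rate stands.
Additional duty on 4185.54 from Galland: +58.5%. Applied ad valorem rate: 21.5% + 58.5% = 80%.
Duty = €632,687.30 × 80% = €506,149.84.
Line 2 (7596.39, Ilon, 518 units, €127,277.78):
Base rate for 7596.39 is €7.53/unit.
Origin Ilon is the FTA partner but 7596.39 is not on the preference list; base rate stands.
Duty = 518 × €7.53 = €3,900.54.
Line 3 (0610.63, Ilon, 3,827 units, €258,475.58):
Base rate for 0610.63 is 0.5% + €0.29/unit.
Origin Ilon qualifies under the Astania–Ilon agreement and 0610.63 is covered: preferential rate Free applies instead.
Duty = €258,475.58 × 0% = €0.00.
Line 4 (9244.55, Galland, 657 liters, €95,639.49):
Base rate for 9244.55 is 19.5%.
Additional duty on 9244.55 from Galland: +55.5%. Applied ad valorem rate: 19.5% + 55.5% = 75%.
Duty = €95,639.49 × 75% = €71,729.62.
Total = €506,149.84 + €3,900.54 + €0.00 + €71,729.62 = €581,780.00.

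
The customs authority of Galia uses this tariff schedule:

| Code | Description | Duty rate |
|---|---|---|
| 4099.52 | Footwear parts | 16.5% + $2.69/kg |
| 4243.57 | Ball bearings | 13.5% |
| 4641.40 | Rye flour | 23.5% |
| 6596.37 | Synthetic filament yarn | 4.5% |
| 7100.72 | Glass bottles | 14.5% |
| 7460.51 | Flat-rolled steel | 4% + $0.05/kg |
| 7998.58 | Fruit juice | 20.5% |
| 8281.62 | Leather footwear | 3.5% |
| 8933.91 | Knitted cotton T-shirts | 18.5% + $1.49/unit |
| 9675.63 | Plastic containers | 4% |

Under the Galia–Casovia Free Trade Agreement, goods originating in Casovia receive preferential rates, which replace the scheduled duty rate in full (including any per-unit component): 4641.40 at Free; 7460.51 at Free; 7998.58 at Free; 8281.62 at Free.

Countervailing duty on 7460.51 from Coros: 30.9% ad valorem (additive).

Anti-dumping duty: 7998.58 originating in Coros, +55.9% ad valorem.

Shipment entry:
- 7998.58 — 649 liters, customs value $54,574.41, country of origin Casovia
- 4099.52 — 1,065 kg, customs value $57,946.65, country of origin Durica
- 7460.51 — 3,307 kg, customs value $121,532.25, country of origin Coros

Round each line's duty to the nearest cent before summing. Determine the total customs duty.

Line 1 (7998.58, Casovia, 649 liters, $54,574.41):
Base rate for 7998.58 is 20.5%.
Origin Casovia qualifies under the Galia–Casovia agreement and 7998.58 is covered: preferential rate Free applies instead.
The additional-duty order on 7998.58 targets Coros, not Casovia; it does not apply.
Duty = $54,574.41 × 0% = $0.00.
Line 2 (4099.52, Durica, 1,065 kg, $57,946.65):
Base rate for 4099.52 is 16.5% + $2.69/kg.
Duty = $57,946.65 × 16.5% + 1,065 × $2.69 = $12,426.05.
Line 3 (7460.51, Coros, 3,307 kg, $121,532.25):
Base rate for 7460.51 is 4% + $0.05/kg.
7460.51 has an FTA preferential rate, but origin Coros is not Casovia; base rate stands.
Additional duty on 7460.51 from Coros: +30.9%. Applied ad valorem rate: 4% + 30.9% = 34.9%.
Duty = $121,532.25 × 34.9% + 3,307 × $0.05 = $42,580.11.
Total = $0.00 + $12,426.05 + $42,580.11 = $55,006.16.

$55,006.16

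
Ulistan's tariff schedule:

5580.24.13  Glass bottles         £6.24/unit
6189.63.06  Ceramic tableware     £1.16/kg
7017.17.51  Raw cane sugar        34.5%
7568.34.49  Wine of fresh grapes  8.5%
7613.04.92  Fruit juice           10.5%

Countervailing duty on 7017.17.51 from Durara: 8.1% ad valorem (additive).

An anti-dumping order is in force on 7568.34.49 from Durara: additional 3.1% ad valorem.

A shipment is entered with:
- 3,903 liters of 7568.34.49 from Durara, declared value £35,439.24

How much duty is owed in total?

£4,110.95

Line 1 (7568.34.49, Durara, 3,903 liters, £35,439.24):
Base rate for 7568.34.49 is 8.5%.
Additional duty on 7568.34.49 from Durara: +3.1%. Applied ad valorem rate: 8.5% + 3.1% = 11.6%.
Duty = £35,439.24 × 11.6% = £4,110.95.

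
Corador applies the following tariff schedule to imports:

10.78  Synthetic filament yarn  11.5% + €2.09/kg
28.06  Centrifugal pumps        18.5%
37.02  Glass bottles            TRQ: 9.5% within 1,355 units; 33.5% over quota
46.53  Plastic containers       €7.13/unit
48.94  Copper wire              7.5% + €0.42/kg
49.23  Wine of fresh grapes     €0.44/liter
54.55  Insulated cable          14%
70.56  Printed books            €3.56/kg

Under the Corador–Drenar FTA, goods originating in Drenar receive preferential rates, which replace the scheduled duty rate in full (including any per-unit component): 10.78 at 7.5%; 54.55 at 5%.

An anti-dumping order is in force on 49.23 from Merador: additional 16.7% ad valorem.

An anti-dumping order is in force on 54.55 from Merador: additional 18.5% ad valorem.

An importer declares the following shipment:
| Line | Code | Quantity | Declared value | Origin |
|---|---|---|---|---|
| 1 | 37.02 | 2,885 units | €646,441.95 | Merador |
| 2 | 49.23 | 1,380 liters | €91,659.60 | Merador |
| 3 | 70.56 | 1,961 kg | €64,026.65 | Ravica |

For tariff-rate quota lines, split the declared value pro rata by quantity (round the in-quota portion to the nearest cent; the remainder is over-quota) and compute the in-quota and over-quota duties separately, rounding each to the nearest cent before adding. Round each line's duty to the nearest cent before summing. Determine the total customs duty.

Line 1 (37.02, Merador, 2,885 units, €646,441.95):
Code 37.02 is under a tariff-rate quota (threshold 1,355 units). In-quota: 1,355 units at 9.5%; over-quota: 1,530 units at 33.5%.
Pro-rata value split: in-quota = €646,441.95 × 1,355/2,885 = €303,614.85; over-quota = €646,441.95 − €303,614.85 = €342,827.10.
In-quota duty = €303,614.85 × 9.5% = €28,843.41. Over-quota duty = €342,827.10 × 33.5% = €114,847.08.
Line duty = €28,843.41 + €114,847.08 = €143,690.49.
Line 2 (49.23, Merador, 1,380 liters, €91,659.60):
Base rate for 49.23 is €0.44/liter.
Additional duty on 49.23 from Merador: +16.7% ad valorem. Applied ad valorem rate = 16.7%.
Duty = €91,659.60 × 16.7% + 1,380 × €0.44 = €15,914.35.
Line 3 (70.56, Ravica, 1,961 kg, €64,026.65):
Base rate for 70.56 is €3.56/kg.
Duty = 1,961 × €3.56 = €6,981.16.
Total = €143,690.49 + €15,914.35 + €6,981.16 = €166,586.00.

€166,586.00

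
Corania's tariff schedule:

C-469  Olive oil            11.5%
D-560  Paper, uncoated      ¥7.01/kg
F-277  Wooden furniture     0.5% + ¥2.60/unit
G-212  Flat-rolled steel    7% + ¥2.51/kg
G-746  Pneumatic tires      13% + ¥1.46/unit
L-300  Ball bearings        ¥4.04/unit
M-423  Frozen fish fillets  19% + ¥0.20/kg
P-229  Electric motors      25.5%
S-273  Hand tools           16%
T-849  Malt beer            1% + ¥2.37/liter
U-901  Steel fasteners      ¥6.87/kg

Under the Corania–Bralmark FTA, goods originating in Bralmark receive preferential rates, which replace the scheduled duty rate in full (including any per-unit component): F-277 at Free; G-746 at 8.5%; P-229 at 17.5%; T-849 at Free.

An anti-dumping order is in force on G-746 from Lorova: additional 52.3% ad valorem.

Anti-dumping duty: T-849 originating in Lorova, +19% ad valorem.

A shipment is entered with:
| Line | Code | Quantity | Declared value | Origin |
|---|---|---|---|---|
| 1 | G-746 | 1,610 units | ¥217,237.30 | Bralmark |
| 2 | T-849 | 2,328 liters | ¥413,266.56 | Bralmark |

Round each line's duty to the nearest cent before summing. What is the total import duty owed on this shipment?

Line 1 (G-746, Bralmark, 1,610 units, ¥217,237.30):
Base rate for G-746 is 13% + ¥1.46/unit.
Origin Bralmark qualifies under the Corania–Bralmark agreement and G-746 is covered: preferential rate 8.5% applies instead.
The additional-duty order on G-746 targets Lorova, not Bralmark; it does not apply.
Duty = ¥217,237.30 × 8.5% = ¥18,465.17.
Line 2 (T-849, Bralmark, 2,328 liters, ¥413,266.56):
Base rate for T-849 is 1% + ¥2.37/liter.
Origin Bralmark qualifies under the Corania–Bralmark agreement and T-849 is covered: preferential rate Free applies instead.
The additional-duty order on T-849 targets Lorova, not Bralmark; it does not apply.
Duty = ¥413,266.56 × 0% = ¥0.00.
Total = ¥18,465.17 + ¥0.00 = ¥18,465.17.

¥18,465.17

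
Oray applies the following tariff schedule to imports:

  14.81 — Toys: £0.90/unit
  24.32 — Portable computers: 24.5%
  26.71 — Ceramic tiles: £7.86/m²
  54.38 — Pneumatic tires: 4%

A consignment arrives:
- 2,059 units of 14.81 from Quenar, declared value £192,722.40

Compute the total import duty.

Line 1 (14.81, Quenar, 2,059 units, £192,722.40):
Base rate for 14.81 is £0.90/unit.
Duty = 2,059 × £0.90 = £1,853.10.

£1,853.10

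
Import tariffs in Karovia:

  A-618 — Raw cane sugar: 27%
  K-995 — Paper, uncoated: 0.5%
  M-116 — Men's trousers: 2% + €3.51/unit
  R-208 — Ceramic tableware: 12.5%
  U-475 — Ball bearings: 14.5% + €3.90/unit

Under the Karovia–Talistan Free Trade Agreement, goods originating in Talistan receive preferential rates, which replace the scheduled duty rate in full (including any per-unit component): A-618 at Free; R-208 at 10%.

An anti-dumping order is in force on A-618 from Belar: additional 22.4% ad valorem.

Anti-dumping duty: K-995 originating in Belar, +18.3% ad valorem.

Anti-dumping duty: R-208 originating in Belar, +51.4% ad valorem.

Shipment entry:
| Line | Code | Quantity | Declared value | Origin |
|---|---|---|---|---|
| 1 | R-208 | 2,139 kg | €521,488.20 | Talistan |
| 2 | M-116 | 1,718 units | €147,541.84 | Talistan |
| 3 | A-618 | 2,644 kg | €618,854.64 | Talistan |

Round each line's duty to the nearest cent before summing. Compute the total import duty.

€61,129.84

Line 1 (R-208, Talistan, 2,139 kg, €521,488.20):
Base rate for R-208 is 12.5%.
Origin Talistan qualifies under the Karovia–Talistan agreement and R-208 is covered: preferential rate 10% applies instead.
The additional-duty order on R-208 targets Belar, not Talistan; it does not apply.
Duty = €521,488.20 × 10% = €52,148.82.
Line 2 (M-116, Talistan, 1,718 units, €147,541.84):
Base rate for M-116 is 2% + €3.51/unit.
Origin Talistan is the FTA partner but M-116 is not on the preference list; base rate stands.
Duty = €147,541.84 × 2% + 1,718 × €3.51 = €8,981.02.
Line 3 (A-618, Talistan, 2,644 kg, €618,854.64):
Base rate for A-618 is 27%.
Origin Talistan qualifies under the Karovia–Talistan agreement and A-618 is covered: preferential rate Free applies instead.
The additional-duty order on A-618 targets Belar, not Talistan; it does not apply.
Duty = €618,854.64 × 0% = €0.00.
Total = €52,148.82 + €8,981.02 + €0.00 = €61,129.84.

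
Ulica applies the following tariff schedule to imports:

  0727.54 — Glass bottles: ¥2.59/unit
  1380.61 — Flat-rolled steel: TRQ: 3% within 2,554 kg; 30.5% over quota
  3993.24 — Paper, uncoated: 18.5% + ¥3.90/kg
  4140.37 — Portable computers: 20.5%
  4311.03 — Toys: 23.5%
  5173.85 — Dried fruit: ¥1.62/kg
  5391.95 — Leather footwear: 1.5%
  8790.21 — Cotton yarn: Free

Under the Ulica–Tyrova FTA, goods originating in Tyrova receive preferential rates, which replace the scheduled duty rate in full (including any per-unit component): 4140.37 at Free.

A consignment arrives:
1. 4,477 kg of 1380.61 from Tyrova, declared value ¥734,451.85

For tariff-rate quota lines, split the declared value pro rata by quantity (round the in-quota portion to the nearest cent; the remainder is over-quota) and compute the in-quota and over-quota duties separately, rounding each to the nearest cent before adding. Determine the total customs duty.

¥108,787.30

Line 1 (1380.61, Tyrova, 4,477 kg, ¥734,451.85):
Code 1380.61 is under a tariff-rate quota (threshold 2,554 kg). In-quota: 2,554 kg at 3%; over-quota: 1,923 kg at 30.5%.
Pro-rata value split: in-quota = ¥734,451.85 × 2,554/4,477 = ¥418,983.70; over-quota = ¥734,451.85 − ¥418,983.70 = ¥315,468.15.
In-quota duty = ¥418,983.70 × 3% = ¥12,569.51. Over-quota duty = ¥315,468.15 × 30.5% = ¥96,217.79.
Line duty = ¥12,569.51 + ¥96,217.79 = ¥108,787.30.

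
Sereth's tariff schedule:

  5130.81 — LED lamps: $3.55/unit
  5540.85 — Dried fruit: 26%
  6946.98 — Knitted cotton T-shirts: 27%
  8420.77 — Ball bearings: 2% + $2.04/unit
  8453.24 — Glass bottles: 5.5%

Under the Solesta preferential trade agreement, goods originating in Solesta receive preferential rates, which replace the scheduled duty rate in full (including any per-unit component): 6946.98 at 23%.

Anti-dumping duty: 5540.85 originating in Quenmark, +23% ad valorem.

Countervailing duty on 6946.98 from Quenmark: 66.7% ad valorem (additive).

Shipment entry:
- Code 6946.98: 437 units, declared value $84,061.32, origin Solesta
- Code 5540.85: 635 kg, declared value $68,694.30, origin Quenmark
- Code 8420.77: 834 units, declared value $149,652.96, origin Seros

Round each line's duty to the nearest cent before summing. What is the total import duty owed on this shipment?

Line 1 (6946.98, Solesta, 437 units, $84,061.32):
Base rate for 6946.98 is 27%.
Origin Solesta qualifies under the Sereth–Solesta agreement and 6946.98 is covered: preferential rate 23% applies instead.
The additional-duty order on 6946.98 targets Quenmark, not Solesta; it does not apply.
Duty = $84,061.32 × 23% = $19,334.10.
Line 2 (5540.85, Quenmark, 635 kg, $68,694.30):
Base rate for 5540.85 is 26%.
Additional duty on 5540.85 from Quenmark: +23%. Applied ad valorem rate: 26% + 23% = 49%.
Duty = $68,694.30 × 49% = $33,660.21.
Line 3 (8420.77, Seros, 834 units, $149,652.96):
Base rate for 8420.77 is 2% + $2.04/unit.
Duty = $149,652.96 × 2% + 834 × $2.04 = $4,694.42.
Total = $19,334.10 + $33,660.21 + $4,694.42 = $57,688.73.

$57,688.73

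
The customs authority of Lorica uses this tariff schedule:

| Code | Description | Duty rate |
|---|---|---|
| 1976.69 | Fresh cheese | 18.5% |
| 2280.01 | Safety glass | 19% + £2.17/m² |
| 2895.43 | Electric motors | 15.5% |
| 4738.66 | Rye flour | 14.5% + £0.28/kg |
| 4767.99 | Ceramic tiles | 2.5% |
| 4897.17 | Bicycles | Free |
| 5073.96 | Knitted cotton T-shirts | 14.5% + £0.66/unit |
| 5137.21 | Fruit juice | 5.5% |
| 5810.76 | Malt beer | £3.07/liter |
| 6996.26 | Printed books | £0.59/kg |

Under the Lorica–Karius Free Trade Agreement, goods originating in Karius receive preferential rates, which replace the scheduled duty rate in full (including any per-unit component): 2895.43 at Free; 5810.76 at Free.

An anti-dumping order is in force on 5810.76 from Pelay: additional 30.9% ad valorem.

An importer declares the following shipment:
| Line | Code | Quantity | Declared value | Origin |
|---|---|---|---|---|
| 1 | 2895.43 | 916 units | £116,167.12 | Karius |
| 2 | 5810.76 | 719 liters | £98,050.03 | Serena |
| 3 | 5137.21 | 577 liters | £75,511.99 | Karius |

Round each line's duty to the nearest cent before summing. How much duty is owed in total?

£6,360.49

Line 1 (2895.43, Karius, 916 units, £116,167.12):
Base rate for 2895.43 is 15.5%.
Origin Karius qualifies under the Lorica–Karius agreement and 2895.43 is covered: preferential rate Free applies instead.
Duty = £116,167.12 × 0% = £0.00.
Line 2 (5810.76, Serena, 719 liters, £98,050.03):
Base rate for 5810.76 is £3.07/liter.
5810.76 has an FTA preferential rate, but origin Serena is not Karius; base rate stands.
The additional-duty order on 5810.76 targets Pelay, not Serena; it does not apply.
Duty = 719 × £3.07 = £2,207.33.
Line 3 (5137.21, Karius, 577 liters, £75,511.99):
Base rate for 5137.21 is 5.5%.
Origin Karius is the FTA partner but 5137.21 is not on the preference list; base rate stands.
Duty = £75,511.99 × 5.5% = £4,153.16.
Total = £0.00 + £2,207.33 + £4,153.16 = £6,360.49.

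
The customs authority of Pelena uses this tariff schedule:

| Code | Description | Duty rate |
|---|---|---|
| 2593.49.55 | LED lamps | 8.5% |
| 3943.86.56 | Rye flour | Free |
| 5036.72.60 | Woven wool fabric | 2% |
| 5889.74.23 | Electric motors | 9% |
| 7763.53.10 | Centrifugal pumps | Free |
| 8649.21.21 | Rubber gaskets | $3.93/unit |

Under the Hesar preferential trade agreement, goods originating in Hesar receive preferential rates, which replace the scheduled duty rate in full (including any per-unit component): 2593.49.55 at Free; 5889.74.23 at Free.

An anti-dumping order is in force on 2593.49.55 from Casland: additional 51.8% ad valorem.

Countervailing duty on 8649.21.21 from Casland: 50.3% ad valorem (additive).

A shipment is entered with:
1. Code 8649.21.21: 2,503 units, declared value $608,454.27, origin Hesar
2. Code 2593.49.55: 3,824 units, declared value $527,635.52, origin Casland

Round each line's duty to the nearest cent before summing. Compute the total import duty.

$328,001.01

Line 1 (8649.21.21, Hesar, 2,503 units, $608,454.27):
Base rate for 8649.21.21 is $3.93/unit.
Origin Hesar is the FTA partner but 8649.21.21 is not on the preference list; base rate stands.
The additional-duty order on 8649.21.21 targets Casland, not Hesar; it does not apply.
Duty = 2,503 × $3.93 = $9,836.79.
Line 2 (2593.49.55, Casland, 3,824 units, $527,635.52):
Base rate for 2593.49.55 is 8.5%.
2593.49.55 has an FTA preferential rate, but origin Casland is not Hesar; base rate stands.
Additional duty on 2593.49.55 from Casland: +51.8%. Applied ad valorem rate: 8.5% + 51.8% = 60.3%.
Duty = $527,635.52 × 60.3% = $318,164.22.
Total = $9,836.79 + $318,164.22 = $328,001.01.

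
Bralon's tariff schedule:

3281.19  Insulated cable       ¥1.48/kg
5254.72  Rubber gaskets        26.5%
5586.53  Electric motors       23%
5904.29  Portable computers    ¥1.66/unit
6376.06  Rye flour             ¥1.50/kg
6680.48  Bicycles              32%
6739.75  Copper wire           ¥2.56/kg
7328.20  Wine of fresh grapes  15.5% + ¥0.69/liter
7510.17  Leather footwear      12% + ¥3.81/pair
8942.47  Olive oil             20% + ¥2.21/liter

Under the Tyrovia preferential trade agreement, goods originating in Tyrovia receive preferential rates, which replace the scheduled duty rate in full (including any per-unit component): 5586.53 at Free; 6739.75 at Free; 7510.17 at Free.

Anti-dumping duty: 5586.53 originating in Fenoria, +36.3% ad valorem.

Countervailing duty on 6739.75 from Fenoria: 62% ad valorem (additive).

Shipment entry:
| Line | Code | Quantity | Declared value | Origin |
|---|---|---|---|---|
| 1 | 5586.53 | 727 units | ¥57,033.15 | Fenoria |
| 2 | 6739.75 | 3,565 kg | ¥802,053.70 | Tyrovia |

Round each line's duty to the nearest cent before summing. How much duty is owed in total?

Line 1 (5586.53, Fenoria, 727 units, ¥57,033.15):
Base rate for 5586.53 is 23%.
5586.53 has an FTA preferential rate, but origin Fenoria is not Tyrovia; base rate stands.
Additional duty on 5586.53 from Fenoria: +36.3%. Applied ad valorem rate: 23% + 36.3% = 59.3%.
Duty = ¥57,033.15 × 59.3% = ¥33,820.66.
Line 2 (6739.75, Tyrovia, 3,565 kg, ¥802,053.70):
Base rate for 6739.75 is ¥2.56/kg.
Origin Tyrovia qualifies under the Bralon–Tyrovia agreement and 6739.75 is covered: preferential rate Free applies instead.
The additional-duty order on 6739.75 targets Fenoria, not Tyrovia; it does not apply.
Duty = ¥802,053.70 × 0% = ¥0.00.
Total = ¥33,820.66 + ¥0.00 = ¥33,820.66.

¥33,820.66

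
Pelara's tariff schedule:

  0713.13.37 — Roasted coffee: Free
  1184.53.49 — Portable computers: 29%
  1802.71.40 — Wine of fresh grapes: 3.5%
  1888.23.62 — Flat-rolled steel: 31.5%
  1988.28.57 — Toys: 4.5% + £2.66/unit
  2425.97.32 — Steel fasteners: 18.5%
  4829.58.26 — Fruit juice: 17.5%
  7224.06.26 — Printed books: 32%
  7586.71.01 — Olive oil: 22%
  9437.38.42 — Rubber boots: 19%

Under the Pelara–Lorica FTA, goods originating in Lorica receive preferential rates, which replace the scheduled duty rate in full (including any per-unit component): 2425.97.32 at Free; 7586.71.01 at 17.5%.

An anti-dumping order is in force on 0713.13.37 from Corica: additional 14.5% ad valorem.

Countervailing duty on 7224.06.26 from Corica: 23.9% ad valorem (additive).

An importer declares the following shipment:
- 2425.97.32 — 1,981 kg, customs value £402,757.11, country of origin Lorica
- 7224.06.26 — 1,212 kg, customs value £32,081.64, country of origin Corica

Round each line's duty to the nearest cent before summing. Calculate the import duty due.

Line 1 (2425.97.32, Lorica, 1,981 kg, £402,757.11):
Base rate for 2425.97.32 is 18.5%.
Origin Lorica qualifies under the Pelara–Lorica agreement and 2425.97.32 is covered: preferential rate Free applies instead.
Duty = £402,757.11 × 0% = £0.00.
Line 2 (7224.06.26, Corica, 1,212 kg, £32,081.64):
Base rate for 7224.06.26 is 32%.
Additional duty on 7224.06.26 from Corica: +23.9%. Applied ad valorem rate: 32% + 23.9% = 55.9%.
Duty = £32,081.64 × 55.9% = £17,933.64.
Total = £0.00 + £17,933.64 = £17,933.64.

£17,933.64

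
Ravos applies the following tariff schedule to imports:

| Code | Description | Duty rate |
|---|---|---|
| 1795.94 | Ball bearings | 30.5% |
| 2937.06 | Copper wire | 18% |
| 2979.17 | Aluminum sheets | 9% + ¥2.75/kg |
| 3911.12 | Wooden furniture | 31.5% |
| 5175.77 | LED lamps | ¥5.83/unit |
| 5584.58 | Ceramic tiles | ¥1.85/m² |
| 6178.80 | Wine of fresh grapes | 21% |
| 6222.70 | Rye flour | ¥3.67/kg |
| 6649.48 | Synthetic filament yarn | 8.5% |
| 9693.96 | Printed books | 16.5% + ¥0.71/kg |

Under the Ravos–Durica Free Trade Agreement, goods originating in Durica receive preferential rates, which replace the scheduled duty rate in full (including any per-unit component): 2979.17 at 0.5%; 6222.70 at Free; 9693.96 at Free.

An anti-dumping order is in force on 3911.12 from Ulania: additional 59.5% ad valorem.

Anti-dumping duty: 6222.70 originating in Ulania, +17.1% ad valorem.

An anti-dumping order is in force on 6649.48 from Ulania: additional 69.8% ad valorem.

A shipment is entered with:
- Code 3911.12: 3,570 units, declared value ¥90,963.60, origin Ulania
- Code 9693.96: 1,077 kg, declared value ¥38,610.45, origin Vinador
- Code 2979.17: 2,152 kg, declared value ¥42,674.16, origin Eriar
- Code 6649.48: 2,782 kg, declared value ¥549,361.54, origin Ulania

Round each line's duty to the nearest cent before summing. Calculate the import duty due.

Line 1 (3911.12, Ulania, 3,570 units, ¥90,963.60):
Base rate for 3911.12 is 31.5%.
Additional duty on 3911.12 from Ulania: +59.5%. Applied ad valorem rate: 31.5% + 59.5% = 91%.
Duty = ¥90,963.60 × 91% = ¥82,776.88.
Line 2 (9693.96, Vinador, 1,077 kg, ¥38,610.45):
Base rate for 9693.96 is 16.5% + ¥0.71/kg.
9693.96 has an FTA preferential rate, but origin Vinador is not Durica; base rate stands.
Duty = ¥38,610.45 × 16.5% + 1,077 × ¥0.71 = ¥7,135.39.
Line 3 (2979.17, Eriar, 2,152 kg, ¥42,674.16):
Base rate for 2979.17 is 9% + ¥2.75/kg.
2979.17 has an FTA preferential rate, but origin Eriar is not Durica; base rate stands.
Duty = ¥42,674.16 × 9% + 2,152 × ¥2.75 = ¥9,758.67.
Line 4 (6649.48, Ulania, 2,782 kg, ¥549,361.54):
Base rate for 6649.48 is 8.5%.
Additional duty on 6649.48 from Ulania: +69.8%. Applied ad valorem rate: 8.5% + 69.8% = 78.3%.
Duty = ¥549,361.54 × 78.3% = ¥430,150.09.
Total = ¥82,776.88 + ¥7,135.39 + ¥9,758.67 + ¥430,150.09 = ¥529,821.03.

¥529,821.03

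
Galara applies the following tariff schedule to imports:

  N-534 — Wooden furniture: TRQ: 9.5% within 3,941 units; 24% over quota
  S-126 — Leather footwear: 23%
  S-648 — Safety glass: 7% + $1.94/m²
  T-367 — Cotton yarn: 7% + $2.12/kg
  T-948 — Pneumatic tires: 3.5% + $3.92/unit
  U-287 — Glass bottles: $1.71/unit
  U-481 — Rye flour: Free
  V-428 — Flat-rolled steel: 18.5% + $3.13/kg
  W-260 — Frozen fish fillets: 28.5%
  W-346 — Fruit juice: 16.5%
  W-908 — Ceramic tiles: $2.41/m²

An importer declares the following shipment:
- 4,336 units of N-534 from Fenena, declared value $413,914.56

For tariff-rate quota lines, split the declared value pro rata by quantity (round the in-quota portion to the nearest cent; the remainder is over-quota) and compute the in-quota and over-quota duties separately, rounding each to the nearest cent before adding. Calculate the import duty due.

Line 1 (N-534, Fenena, 4,336 units, $413,914.56):
Code N-534 is under a tariff-rate quota (threshold 3,941 units). In-quota: 3,941 units at 9.5%; over-quota: 395 units at 24%.
Pro-rata value split: in-quota = $413,914.56 × 3,941/4,336 = $376,207.86; over-quota = $413,914.56 − $376,207.86 = $37,706.70.
In-quota duty = $376,207.86 × 9.5% = $35,739.75. Over-quota duty = $37,706.70 × 24% = $9,049.61.
Line duty = $35,739.75 + $9,049.61 = $44,789.36.

$44,789.36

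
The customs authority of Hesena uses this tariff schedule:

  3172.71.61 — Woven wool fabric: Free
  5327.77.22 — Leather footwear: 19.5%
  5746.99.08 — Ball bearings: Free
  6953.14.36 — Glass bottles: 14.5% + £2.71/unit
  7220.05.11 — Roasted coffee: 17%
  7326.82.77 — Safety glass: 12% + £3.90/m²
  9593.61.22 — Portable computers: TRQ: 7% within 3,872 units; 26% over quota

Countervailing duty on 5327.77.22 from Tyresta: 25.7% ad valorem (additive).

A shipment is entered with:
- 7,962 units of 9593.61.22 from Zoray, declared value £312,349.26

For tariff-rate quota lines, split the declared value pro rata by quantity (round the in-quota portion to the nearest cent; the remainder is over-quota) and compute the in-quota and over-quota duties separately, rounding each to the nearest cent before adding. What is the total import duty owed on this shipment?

£52,350.08

Line 1 (9593.61.22, Zoray, 7,962 units, £312,349.26):
Code 9593.61.22 is under a tariff-rate quota (threshold 3,872 units). In-quota: 3,872 units at 7%; over-quota: 4,090 units at 26%.
Pro-rata value split: in-quota = £312,349.26 × 3,872/7,962 = £151,898.56; over-quota = £312,349.26 − £151,898.56 = £160,450.70.
In-quota duty = £151,898.56 × 7% = £10,632.90. Over-quota duty = £160,450.70 × 26% = £41,717.18.
Line duty = £10,632.90 + £41,717.18 = £52,350.08.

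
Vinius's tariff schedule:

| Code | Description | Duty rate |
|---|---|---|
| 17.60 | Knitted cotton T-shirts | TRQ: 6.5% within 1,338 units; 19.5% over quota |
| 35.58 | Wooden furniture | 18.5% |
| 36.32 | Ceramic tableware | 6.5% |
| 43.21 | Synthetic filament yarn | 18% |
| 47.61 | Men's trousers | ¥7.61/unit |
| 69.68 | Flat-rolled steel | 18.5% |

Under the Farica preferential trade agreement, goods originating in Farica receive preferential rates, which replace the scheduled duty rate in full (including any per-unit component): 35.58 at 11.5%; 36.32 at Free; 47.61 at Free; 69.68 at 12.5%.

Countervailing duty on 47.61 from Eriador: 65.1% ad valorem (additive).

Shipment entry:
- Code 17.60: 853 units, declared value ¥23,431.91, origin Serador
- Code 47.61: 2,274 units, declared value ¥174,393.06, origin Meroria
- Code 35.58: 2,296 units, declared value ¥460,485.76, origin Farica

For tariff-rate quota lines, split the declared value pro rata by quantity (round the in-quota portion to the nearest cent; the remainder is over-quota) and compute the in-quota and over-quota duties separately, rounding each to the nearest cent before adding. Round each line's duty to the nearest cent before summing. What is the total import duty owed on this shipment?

¥71,784.07

Line 1 (17.60, Serador, 853 units, ¥23,431.91):
Code 17.60 is under a tariff-rate quota (threshold 1,338 units). Quantity 853 units is within the quota, so the in-quota rate 6.5% applies to the full value.
Duty = ¥23,431.91 × 6.5% = ¥1,523.07.
Line 2 (47.61, Meroria, 2,274 units, ¥174,393.06):
Base rate for 47.61 is ¥7.61/unit.
47.61 has an FTA preferential rate, but origin Meroria is not Farica; base rate stands.
The additional-duty order on 47.61 targets Eriador, not Meroria; it does not apply.
Duty = 2,274 × ¥7.61 = ¥17,305.14.
Line 3 (35.58, Farica, 2,296 units, ¥460,485.76):
Base rate for 35.58 is 18.5%.
Origin Farica qualifies under the Vinius–Farica agreement and 35.58 is covered: preferential rate 11.5% applies instead.
Duty = ¥460,485.76 × 11.5% = ¥52,955.86.
Total = ¥1,523.07 + ¥17,305.14 + ¥52,955.86 = ¥71,784.07.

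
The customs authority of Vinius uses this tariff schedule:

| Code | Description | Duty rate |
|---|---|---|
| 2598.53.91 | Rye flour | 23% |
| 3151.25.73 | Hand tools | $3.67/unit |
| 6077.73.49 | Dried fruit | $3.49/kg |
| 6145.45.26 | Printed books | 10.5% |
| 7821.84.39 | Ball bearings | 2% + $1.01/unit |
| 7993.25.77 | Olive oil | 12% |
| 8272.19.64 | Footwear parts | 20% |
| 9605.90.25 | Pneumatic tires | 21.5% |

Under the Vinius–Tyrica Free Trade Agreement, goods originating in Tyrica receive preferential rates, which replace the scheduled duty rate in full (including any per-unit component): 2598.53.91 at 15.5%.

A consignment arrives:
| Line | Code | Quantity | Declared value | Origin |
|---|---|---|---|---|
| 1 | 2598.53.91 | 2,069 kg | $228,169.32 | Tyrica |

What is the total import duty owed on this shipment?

Line 1 (2598.53.91, Tyrica, 2,069 kg, $228,169.32):
Base rate for 2598.53.91 is 23%.
Origin Tyrica qualifies under the Vinius–Tyrica agreement and 2598.53.91 is covered: preferential rate 15.5% applies instead.
Duty = $228,169.32 × 15.5% = $35,366.24.

$35,366.24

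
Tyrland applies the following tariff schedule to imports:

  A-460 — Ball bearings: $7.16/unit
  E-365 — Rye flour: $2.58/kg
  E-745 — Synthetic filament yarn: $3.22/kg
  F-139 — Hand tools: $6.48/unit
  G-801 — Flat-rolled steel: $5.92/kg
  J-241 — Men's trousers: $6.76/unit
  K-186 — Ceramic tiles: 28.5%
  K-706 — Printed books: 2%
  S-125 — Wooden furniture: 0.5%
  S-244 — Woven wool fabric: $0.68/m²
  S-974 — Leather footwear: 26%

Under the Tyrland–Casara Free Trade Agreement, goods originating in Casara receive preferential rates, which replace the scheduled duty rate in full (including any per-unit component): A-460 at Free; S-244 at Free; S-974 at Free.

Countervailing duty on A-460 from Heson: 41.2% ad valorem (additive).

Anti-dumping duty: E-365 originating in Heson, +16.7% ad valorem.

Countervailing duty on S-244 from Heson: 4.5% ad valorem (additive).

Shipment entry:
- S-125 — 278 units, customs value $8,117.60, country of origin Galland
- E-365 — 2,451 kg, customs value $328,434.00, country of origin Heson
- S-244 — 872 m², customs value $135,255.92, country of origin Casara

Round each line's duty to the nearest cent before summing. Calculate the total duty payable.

Line 1 (S-125, Galland, 278 units, $8,117.60):
Base rate for S-125 is 0.5%.
Duty = $8,117.60 × 0.5% = $40.59.
Line 2 (E-365, Heson, 2,451 kg, $328,434.00):
Base rate for E-365 is $2.58/kg.
Additional duty on E-365 from Heson: +16.7% ad valorem. Applied ad valorem rate = 16.7%.
Duty = $328,434.00 × 16.7% + 2,451 × $2.58 = $61,172.06.
Line 3 (S-244, Casara, 872 m², $135,255.92):
Base rate for S-244 is $0.68/m².
Origin Casara qualifies under the Tyrland–Casara agreement and S-244 is covered: preferential rate Free applies instead.
The additional-duty order on S-244 targets Heson, not Casara; it does not apply.
Duty = $135,255.92 × 0% = $0.00.
Total = $40.59 + $61,172.06 + $0.00 = $61,212.65.

$61,212.65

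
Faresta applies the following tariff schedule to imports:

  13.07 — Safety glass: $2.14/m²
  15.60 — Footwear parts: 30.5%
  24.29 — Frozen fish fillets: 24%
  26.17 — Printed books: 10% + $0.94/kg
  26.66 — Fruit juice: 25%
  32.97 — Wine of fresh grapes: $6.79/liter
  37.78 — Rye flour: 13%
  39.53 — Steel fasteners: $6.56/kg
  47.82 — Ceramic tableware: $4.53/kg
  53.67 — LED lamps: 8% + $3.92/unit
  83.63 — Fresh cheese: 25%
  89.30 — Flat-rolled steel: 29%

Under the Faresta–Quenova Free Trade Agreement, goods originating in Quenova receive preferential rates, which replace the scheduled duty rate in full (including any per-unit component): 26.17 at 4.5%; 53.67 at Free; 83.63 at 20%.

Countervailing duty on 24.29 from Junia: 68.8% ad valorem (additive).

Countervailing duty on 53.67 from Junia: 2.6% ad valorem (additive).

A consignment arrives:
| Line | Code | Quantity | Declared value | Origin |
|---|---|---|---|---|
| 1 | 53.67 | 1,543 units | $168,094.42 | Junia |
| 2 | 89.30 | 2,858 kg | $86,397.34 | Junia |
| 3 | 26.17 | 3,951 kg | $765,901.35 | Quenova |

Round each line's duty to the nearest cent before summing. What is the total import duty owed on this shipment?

Line 1 (53.67, Junia, 1,543 units, $168,094.42):
Base rate for 53.67 is 8% + $3.92/unit.
53.67 has an FTA preferential rate, but origin Junia is not Quenova; base rate stands.
Additional duty on 53.67 from Junia: +2.6%. Applied ad valorem rate: 8% + 2.6% = 10.6%.
Duty = $168,094.42 × 10.6% + 1,543 × $3.92 = $23,866.57.
Line 2 (89.30, Junia, 2,858 kg, $86,397.34):
Base rate for 89.30 is 29%.
Duty = $86,397.34 × 29% = $25,055.23.
Line 3 (26.17, Quenova, 3,951 kg, $765,901.35):
Base rate for 26.17 is 10% + $0.94/kg.
Origin Quenova qualifies under the Faresta–Quenova agreement and 26.17 is covered: preferential rate 4.5% applies instead.
Duty = $765,901.35 × 4.5% = $34,465.56.
Total = $23,866.57 + $25,055.23 + $34,465.56 = $83,387.36.

$83,387.36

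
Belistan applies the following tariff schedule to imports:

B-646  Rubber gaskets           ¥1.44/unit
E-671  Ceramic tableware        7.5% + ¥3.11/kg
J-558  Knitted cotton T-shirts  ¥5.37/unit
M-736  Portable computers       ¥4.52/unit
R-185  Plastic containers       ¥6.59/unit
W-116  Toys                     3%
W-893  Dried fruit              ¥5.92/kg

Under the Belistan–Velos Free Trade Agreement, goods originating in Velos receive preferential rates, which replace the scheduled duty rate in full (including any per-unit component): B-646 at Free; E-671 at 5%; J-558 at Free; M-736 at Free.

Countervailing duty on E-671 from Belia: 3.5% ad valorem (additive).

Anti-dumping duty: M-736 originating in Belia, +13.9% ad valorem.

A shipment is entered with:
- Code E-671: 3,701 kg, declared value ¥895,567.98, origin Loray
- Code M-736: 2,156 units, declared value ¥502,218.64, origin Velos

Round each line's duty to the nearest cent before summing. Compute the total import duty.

¥78,677.71

Line 1 (E-671, Loray, 3,701 kg, ¥895,567.98):
Base rate for E-671 is 7.5% + ¥3.11/kg.
E-671 has an FTA preferential rate, but origin Loray is not Velos; base rate stands.
The additional-duty order on E-671 targets Belia, not Loray; it does not apply.
Duty = ¥895,567.98 × 7.5% + 3,701 × ¥3.11 = ¥78,677.71.
Line 2 (M-736, Velos, 2,156 units, ¥502,218.64):
Base rate for M-736 is ¥4.52/unit.
Origin Velos qualifies under the Belistan–Velos agreement and M-736 is covered: preferential rate Free applies instead.
The additional-duty order on M-736 targets Belia, not Velos; it does not apply.
Duty = ¥502,218.64 × 0% = ¥0.00.
Total = ¥78,677.71 + ¥0.00 = ¥78,677.71.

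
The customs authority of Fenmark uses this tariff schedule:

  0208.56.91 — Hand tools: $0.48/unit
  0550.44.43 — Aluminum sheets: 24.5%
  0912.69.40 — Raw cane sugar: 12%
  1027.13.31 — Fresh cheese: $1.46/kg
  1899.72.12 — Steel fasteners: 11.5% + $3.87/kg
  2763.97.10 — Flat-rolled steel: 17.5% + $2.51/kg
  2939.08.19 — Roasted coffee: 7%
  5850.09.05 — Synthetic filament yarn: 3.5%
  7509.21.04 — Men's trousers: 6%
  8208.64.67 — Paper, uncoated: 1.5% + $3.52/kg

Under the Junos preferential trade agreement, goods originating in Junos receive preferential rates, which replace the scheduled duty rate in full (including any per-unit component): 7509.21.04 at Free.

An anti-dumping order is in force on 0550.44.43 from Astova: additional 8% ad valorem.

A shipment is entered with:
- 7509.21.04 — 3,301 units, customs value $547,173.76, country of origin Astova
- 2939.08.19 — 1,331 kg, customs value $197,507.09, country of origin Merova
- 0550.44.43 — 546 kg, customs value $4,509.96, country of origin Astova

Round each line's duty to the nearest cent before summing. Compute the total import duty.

$48,121.67

Line 1 (7509.21.04, Astova, 3,301 units, $547,173.76):
Base rate for 7509.21.04 is 6%.
7509.21.04 has an FTA preferential rate, but origin Astova is not Junos; base rate stands.
Duty = $547,173.76 × 6% = $32,830.43.
Line 2 (2939.08.19, Merova, 1,331 kg, $197,507.09):
Base rate for 2939.08.19 is 7%.
Duty = $197,507.09 × 7% = $13,825.50.
Line 3 (0550.44.43, Astova, 546 kg, $4,509.96):
Base rate for 0550.44.43 is 24.5%.
Additional duty on 0550.44.43 from Astova: +8%. Applied ad valorem rate: 24.5% + 8% = 32.5%.
Duty = $4,509.96 × 32.5% = $1,465.74.
Total = $32,830.43 + $13,825.50 + $1,465.74 = $48,121.67.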